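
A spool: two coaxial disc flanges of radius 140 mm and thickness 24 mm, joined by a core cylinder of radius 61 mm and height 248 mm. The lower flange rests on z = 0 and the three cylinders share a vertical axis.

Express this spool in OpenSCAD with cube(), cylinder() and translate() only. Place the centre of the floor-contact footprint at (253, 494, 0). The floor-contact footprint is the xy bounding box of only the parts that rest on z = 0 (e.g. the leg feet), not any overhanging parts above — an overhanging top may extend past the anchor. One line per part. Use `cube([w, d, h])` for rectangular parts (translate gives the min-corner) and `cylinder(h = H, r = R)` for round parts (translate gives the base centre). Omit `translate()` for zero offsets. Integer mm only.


translate([253, 494, 0]) cylinder(h = 24, r = 140);
translate([253, 494, 24]) cylinder(h = 248, r = 61);
translate([253, 494, 272]) cylinder(h = 24, r = 140);


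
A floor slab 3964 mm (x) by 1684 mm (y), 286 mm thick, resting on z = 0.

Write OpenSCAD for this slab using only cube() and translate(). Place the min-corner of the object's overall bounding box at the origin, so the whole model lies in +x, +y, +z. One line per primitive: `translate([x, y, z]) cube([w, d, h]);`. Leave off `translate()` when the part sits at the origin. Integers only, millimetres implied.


cube([3964, 1684, 286]);


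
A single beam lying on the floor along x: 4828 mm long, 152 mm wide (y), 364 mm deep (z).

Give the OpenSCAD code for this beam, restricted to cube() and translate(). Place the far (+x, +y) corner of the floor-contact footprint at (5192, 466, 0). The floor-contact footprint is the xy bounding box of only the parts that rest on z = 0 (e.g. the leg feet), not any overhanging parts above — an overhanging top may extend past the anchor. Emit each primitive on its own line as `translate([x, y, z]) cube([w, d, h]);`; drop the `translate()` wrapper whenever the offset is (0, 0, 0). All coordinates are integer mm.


translate([364, 314, 0]) cube([4828, 152, 364]);


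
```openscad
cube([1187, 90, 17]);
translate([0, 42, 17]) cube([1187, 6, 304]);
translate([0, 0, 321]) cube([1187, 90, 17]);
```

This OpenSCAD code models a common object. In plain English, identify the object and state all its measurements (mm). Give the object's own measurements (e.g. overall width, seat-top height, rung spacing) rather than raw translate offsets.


An I-beam lying along x, 1187 mm long. Overall section height 338 mm. Two flanges 90 mm wide (y) and 17 mm thick, one on the floor and one at the top; a web 6 mm thick runs between them, centred on the flange width.


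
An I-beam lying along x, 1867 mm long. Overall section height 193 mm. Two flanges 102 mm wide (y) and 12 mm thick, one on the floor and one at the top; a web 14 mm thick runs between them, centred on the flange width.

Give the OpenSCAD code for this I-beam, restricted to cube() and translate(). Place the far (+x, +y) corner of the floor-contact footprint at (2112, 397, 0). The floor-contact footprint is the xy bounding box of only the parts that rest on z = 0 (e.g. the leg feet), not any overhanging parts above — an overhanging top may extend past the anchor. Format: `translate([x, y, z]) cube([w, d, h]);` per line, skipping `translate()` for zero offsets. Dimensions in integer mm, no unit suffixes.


translate([245, 295, 0]) cube([1867, 102, 12]);
translate([245, 339, 12]) cube([1867, 14, 169]);
translate([245, 295, 181]) cube([1867, 102, 12]);


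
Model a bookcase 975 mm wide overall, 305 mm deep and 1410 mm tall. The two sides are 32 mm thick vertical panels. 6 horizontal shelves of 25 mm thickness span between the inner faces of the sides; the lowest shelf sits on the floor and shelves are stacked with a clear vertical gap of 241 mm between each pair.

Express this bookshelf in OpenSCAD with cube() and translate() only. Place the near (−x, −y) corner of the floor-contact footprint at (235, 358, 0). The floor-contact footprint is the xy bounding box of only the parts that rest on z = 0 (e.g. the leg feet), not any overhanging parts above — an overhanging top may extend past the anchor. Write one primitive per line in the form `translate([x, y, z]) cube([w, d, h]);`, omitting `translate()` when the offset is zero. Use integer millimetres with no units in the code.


translate([235, 358, 0]) cube([32, 305, 1410]);
translate([1178, 358, 0]) cube([32, 305, 1410]);
translate([267, 358, 0]) cube([911, 305, 25]);
translate([267, 358, 266]) cube([911, 305, 25]);
translate([267, 358, 532]) cube([911, 305, 25]);
translate([267, 358, 798]) cube([911, 305, 25]);
translate([267, 358, 1064]) cube([911, 305, 25]);
translate([267, 358, 1330]) cube([911, 305, 25]);


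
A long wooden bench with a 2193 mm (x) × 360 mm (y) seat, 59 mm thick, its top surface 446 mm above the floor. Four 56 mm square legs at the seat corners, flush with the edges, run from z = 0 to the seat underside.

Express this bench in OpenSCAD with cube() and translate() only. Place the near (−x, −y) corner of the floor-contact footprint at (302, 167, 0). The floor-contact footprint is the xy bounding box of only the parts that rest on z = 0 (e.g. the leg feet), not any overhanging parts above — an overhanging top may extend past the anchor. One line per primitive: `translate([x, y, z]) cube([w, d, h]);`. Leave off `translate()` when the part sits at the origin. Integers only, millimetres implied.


translate([302, 167, 387]) cube([2193, 360, 59]);
translate([302, 167, 0]) cube([56, 56, 387]);
translate([302, 471, 0]) cube([56, 56, 387]);
translate([2439, 167, 0]) cube([56, 56, 387]);
translate([2439, 471, 0]) cube([56, 56, 387]);


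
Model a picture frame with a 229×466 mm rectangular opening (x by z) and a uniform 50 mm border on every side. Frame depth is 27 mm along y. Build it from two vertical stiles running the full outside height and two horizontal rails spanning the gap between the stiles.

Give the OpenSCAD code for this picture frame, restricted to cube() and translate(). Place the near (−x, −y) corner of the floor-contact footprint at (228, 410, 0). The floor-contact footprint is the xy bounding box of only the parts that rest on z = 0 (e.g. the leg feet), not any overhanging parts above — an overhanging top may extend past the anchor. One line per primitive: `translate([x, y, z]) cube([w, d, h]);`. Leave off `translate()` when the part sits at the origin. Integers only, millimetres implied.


translate([228, 410, 0]) cube([50, 27, 566]);
translate([507, 410, 0]) cube([50, 27, 566]);
translate([278, 410, 0]) cube([229, 27, 50]);
translate([278, 410, 516]) cube([229, 27, 50]);


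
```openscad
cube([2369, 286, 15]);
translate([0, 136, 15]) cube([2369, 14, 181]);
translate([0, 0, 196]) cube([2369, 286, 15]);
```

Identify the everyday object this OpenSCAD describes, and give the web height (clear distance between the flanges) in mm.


An I-beam. The web height is 181 mm.

Two wide flanges with a thin centred web — an I-beam. Overall 211 mm minus two 15 mm flanges gives a web of 211 − 2·15 = 181 mm.


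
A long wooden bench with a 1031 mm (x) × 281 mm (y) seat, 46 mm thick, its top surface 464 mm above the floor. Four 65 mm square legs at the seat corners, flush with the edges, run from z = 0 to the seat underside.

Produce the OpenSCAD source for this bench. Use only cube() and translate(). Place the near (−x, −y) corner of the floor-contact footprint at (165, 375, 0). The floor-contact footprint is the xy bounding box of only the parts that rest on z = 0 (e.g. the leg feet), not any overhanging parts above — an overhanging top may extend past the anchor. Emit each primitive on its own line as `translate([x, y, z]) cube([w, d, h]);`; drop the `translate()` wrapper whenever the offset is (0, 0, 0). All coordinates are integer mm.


// leg_h = 464 − 46 = 418
translate([165, 375, 418]) cube([1031, 281, 46]);
translate([165, 375, 0]) cube([65, 65, 418]);
translate([165, 591, 0]) cube([65, 65, 418]);
translate([1131, 375, 0]) cube([65, 65, 418]);
translate([1131, 591, 0]) cube([65, 65, 418]);


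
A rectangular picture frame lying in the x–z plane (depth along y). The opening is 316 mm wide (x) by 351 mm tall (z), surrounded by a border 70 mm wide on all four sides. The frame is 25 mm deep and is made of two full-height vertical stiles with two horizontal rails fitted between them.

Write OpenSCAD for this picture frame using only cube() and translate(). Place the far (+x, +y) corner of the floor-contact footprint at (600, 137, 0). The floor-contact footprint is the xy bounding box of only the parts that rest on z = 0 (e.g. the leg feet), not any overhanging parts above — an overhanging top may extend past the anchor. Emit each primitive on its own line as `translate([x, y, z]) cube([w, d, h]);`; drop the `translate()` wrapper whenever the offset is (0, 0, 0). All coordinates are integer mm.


translate([144, 112, 0]) cube([70, 25, 491]);
translate([530, 112, 0]) cube([70, 25, 491]);
translate([214, 112, 0]) cube([316, 25, 70]);
translate([214, 112, 421]) cube([316, 25, 70]);


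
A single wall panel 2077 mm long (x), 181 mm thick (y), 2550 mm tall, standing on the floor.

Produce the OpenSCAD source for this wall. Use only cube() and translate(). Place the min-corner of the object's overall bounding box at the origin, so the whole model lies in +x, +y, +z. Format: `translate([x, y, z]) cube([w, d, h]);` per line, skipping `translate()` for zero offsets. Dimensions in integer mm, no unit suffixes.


cube([2077, 181, 2550]);


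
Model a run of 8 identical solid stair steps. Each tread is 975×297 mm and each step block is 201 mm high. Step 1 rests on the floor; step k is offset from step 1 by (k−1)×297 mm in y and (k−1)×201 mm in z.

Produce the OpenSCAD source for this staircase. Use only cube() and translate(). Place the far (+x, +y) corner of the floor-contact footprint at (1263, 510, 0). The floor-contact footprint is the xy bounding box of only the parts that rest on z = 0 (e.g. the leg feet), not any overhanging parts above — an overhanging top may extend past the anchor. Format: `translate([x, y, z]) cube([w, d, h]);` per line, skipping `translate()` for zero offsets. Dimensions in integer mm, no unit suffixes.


translate([288, 213, 0]) cube([975, 297, 201]);
translate([288, 510, 201]) cube([975, 297, 201]);
translate([288, 807, 402]) cube([975, 297, 201]);
translate([288, 1104, 603]) cube([975, 297, 201]);
translate([288, 1401, 804]) cube([975, 297, 201]);
translate([288, 1698, 1005]) cube([975, 297, 201]);
translate([288, 1995, 1206]) cube([975, 297, 201]);
translate([288, 2292, 1407]) cube([975, 297, 201]);


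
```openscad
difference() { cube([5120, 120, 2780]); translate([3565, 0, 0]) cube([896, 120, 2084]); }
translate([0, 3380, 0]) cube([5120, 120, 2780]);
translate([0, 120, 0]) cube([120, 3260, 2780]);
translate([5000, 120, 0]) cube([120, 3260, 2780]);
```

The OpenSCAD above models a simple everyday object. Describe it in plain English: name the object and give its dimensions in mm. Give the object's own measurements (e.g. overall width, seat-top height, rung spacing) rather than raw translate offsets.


A single room: four walls, each 2780 mm tall and 120 mm thick, enclosing an outside footprint 5120×3500 mm (x × y), no floor or roof. The front and back walls (−y and +y sides) run the full x-width; the side walls fit between their inner faces. A door opening 896 mm wide and 2084 mm tall is cut through the front wall from the floor up, its −x edge 3565 mm from the wall's −x end.


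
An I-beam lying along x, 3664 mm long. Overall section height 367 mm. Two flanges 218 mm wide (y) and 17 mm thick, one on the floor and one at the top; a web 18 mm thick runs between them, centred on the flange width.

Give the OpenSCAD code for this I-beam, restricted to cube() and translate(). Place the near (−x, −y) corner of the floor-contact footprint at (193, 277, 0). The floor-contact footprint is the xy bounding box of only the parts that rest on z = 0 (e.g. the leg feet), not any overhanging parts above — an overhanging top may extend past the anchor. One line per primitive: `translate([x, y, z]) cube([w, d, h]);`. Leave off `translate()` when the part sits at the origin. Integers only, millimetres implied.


translate([193, 277, 0]) cube([3664, 218, 17]);
translate([193, 377, 17]) cube([3664, 18, 333]);
translate([193, 277, 350]) cube([3664, 218, 17]);


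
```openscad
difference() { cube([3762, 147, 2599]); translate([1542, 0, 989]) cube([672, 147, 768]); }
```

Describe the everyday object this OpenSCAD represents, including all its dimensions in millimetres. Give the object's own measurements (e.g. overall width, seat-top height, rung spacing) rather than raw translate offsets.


A wall 3762 mm long (x), 147 mm thick (y), 2599 mm tall, with a rectangular window opening cut through it. The opening is 672 mm wide and 768 mm tall; its sill is at z = 989 mm and its near (−x) edge is 1542 mm from the wall's −x end. The opening passes through the full wall thickness.


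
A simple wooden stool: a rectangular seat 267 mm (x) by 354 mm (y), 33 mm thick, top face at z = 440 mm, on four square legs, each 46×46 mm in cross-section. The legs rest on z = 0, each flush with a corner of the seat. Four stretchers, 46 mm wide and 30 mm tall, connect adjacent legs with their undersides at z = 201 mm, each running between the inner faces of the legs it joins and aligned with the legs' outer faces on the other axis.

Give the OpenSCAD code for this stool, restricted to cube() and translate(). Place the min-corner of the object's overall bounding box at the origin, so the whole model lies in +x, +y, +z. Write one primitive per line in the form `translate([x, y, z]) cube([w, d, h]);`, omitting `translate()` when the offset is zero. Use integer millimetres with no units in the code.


// leg_h = 440 - 33 = 407
// stretcher span = 267 - 2*46 = 175
translate([0, 0, 407]) cube([267, 354, 33]);
cube([46, 46, 407]);
translate([221, 0, 0]) cube([46, 46, 407]);
translate([0, 308, 0]) cube([46, 46, 407]);
translate([221, 308, 0]) cube([46, 46, 407]);
translate([46, 0, 201]) cube([175, 46, 30]);
translate([46, 308, 201]) cube([175, 46, 30]);
translate([0, 46, 201]) cube([46, 262, 30]);
translate([221, 46, 201]) cube([46, 262, 30]);


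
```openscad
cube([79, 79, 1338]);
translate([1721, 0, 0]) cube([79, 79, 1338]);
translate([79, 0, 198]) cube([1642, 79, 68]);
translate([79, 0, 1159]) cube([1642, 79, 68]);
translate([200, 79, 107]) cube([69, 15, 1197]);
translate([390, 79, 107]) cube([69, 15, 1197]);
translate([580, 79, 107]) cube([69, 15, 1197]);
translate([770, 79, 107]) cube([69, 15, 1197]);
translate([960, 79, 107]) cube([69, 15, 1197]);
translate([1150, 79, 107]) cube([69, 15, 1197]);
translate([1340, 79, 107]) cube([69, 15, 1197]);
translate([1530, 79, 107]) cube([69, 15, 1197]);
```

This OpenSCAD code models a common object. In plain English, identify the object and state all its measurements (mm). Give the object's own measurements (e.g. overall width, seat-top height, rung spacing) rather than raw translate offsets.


A fence section. Two 79×79 mm posts, 1338 mm tall, stand on the floor with a clear span of 1642 mm between their inner faces. Two horizontal rails of 79×68 mm section span the gap between the posts with their undersides at z = 198 mm and z = 1159 mm, flush with the posts' −y face. 8 pickets, each 69 mm wide, 15 mm thick and 1197 mm tall, are fixed to the +y face of the rails with their bottoms at z = 107 mm, spaced across the span with a 121 mm gap after the −x post and between neighbouring pickets, with 122 mm left before the +x post.


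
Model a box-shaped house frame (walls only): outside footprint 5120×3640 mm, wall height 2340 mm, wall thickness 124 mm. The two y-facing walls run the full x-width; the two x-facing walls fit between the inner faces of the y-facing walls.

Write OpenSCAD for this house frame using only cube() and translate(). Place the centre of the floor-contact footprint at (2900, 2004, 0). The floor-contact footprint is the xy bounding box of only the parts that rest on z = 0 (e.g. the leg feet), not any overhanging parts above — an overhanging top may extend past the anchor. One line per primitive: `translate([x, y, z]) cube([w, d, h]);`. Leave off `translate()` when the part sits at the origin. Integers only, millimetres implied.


translate([340, 184, 0]) cube([5120, 124, 2340]);
translate([340, 3700, 0]) cube([5120, 124, 2340]);
translate([340, 308, 0]) cube([124, 3392, 2340]);
translate([5336, 308, 0]) cube([124, 3392, 2340]);


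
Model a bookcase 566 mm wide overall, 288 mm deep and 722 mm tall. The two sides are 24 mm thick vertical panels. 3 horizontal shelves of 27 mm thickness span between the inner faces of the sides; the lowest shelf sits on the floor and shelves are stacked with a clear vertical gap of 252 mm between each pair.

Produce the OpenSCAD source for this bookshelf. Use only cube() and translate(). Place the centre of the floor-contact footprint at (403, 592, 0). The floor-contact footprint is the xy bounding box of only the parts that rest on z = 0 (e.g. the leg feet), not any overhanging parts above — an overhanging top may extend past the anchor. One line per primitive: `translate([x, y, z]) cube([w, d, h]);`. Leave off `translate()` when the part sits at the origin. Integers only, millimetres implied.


translate([120, 448, 0]) cube([24, 288, 722]);
translate([662, 448, 0]) cube([24, 288, 722]);
translate([144, 448, 0]) cube([518, 288, 27]);
translate([144, 448, 279]) cube([518, 288, 27]);
translate([144, 448, 558]) cube([518, 288, 27]);


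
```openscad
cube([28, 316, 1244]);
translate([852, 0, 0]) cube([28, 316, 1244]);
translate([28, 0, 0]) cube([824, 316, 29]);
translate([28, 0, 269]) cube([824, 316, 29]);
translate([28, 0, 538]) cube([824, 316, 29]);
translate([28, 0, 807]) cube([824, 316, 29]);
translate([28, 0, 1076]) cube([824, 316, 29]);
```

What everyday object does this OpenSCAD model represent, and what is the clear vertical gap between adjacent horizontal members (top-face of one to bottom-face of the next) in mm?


A bookshelf. The clear shelf gap is 240 mm.

Two tall side panels with 5 horizontal boards between them — a bookshelf. The first two shelf undersides are at z = 0 and z = 269; with shelf thickness 29, the clear gap is 269 − 0 − 29 = 240 mm.


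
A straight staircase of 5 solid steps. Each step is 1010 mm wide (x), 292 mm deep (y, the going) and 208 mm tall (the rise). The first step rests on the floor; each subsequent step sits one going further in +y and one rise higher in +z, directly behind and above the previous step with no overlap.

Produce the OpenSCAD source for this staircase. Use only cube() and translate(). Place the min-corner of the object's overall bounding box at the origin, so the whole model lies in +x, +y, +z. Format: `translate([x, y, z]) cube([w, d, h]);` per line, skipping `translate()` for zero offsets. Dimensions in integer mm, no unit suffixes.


cube([1010, 292, 208]);
translate([0, 292, 208]) cube([1010, 292, 208]);
translate([0, 584, 416]) cube([1010, 292, 208]);
translate([0, 876, 624]) cube([1010, 292, 208]);
translate([0, 1168, 832]) cube([1010, 292, 208]);


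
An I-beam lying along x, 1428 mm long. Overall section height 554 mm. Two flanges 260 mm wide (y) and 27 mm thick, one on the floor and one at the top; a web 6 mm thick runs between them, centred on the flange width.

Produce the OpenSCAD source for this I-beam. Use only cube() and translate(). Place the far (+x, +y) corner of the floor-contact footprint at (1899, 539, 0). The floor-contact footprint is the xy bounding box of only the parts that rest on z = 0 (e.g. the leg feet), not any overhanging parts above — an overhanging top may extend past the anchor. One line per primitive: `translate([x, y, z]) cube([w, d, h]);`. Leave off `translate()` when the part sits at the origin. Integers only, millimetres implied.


translate([471, 279, 0]) cube([1428, 260, 27]);
translate([471, 406, 27]) cube([1428, 6, 500]);
translate([471, 279, 527]) cube([1428, 260, 27]);


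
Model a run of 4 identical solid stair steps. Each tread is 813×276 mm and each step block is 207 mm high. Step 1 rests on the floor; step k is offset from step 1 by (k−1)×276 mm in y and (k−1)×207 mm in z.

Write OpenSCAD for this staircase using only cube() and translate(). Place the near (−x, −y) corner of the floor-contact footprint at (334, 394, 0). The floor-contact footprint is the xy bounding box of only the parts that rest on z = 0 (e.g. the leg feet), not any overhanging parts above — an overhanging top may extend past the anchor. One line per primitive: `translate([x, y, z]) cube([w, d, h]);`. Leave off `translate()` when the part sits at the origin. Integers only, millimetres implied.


translate([334, 394, 0]) cube([813, 276, 207]);
translate([334, 670, 207]) cube([813, 276, 207]);
translate([334, 946, 414]) cube([813, 276, 207]);
translate([334, 1222, 621]) cube([813, 276, 207]);


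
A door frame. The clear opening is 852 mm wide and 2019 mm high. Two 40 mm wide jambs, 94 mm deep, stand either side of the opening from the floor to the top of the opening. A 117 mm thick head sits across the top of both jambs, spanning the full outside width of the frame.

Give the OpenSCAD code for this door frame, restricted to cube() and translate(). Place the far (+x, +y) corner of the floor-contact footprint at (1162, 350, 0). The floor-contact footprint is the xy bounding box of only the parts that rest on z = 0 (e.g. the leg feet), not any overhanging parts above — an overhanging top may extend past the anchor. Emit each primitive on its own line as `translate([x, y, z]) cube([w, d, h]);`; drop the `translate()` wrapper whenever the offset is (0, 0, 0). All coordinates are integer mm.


translate([230, 256, 0]) cube([40, 94, 2019]);
translate([1122, 256, 0]) cube([40, 94, 2019]);
translate([230, 256, 2019]) cube([932, 94, 117]);


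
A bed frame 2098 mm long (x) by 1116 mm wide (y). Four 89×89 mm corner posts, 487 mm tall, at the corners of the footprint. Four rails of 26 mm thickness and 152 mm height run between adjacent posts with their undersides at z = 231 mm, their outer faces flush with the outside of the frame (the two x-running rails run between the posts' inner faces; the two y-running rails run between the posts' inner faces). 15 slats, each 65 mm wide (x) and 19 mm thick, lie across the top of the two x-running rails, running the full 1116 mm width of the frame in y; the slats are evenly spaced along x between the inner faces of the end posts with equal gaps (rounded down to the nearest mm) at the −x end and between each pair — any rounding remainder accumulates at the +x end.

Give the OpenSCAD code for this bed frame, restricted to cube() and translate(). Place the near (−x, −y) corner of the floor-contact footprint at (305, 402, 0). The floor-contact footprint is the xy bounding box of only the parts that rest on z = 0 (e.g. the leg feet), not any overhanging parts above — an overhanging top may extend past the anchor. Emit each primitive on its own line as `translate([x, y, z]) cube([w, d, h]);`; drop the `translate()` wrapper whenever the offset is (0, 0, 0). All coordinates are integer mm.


// slat z = rail_z + rail_h = 231 + 152 = 383
// slat gap = ⌊(1920 − 15·65) / 16⌋ = 59
translate([305, 402, 0]) cube([89, 89, 487]);
translate([305, 1429, 0]) cube([89, 89, 487]);
translate([2314, 402, 0]) cube([89, 89, 487]);
translate([2314, 1429, 0]) cube([89, 89, 487]);
translate([394, 402, 231]) cube([1920, 26, 152]);
translate([394, 1492, 231]) cube([1920, 26, 152]);
translate([305, 491, 231]) cube([26, 938, 152]);
translate([2377, 491, 231]) cube([26, 938, 152]);
translate([453, 402, 383]) cube([65, 1116, 19]);
translate([577, 402, 383]) cube([65, 1116, 19]);
translate([701, 402, 383]) cube([65, 1116, 19]);
translate([825, 402, 383]) cube([65, 1116, 19]);
translate([949, 402, 383]) cube([65, 1116, 19]);
translate([1073, 402, 383]) cube([65, 1116, 19]);
translate([1197, 402, 383]) cube([65, 1116, 19]);
translate([1321, 402, 383]) cube([65, 1116, 19]);
translate([1445, 402, 383]) cube([65, 1116, 19]);
translate([1569, 402, 383]) cube([65, 1116, 19]);
translate([1693, 402, 383]) cube([65, 1116, 19]);
translate([1817, 402, 383]) cube([65, 1116, 19]);
translate([1941, 402, 383]) cube([65, 1116, 19]);
translate([2065, 402, 383]) cube([65, 1116, 19]);
translate([2189, 402, 383]) cube([65, 1116, 19]);


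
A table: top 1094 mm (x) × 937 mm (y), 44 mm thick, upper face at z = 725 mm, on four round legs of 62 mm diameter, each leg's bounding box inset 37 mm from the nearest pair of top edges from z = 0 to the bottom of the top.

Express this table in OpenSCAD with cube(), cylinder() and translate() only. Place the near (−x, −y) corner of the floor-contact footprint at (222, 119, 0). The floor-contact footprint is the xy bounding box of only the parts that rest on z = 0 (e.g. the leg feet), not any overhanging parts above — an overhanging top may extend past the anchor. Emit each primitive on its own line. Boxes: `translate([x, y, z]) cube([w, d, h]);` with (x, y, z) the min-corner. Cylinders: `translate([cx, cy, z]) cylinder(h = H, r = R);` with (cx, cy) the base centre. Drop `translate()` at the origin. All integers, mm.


translate([185, 82, 681]) cube([1094, 937, 44]);
translate([253, 150, 0]) cylinder(h = 681, r = 31);
translate([1211, 150, 0]) cylinder(h = 681, r = 31);
translate([253, 951, 0]) cylinder(h = 681, r = 31);
translate([1211, 951, 0]) cylinder(h = 681, r = 31);


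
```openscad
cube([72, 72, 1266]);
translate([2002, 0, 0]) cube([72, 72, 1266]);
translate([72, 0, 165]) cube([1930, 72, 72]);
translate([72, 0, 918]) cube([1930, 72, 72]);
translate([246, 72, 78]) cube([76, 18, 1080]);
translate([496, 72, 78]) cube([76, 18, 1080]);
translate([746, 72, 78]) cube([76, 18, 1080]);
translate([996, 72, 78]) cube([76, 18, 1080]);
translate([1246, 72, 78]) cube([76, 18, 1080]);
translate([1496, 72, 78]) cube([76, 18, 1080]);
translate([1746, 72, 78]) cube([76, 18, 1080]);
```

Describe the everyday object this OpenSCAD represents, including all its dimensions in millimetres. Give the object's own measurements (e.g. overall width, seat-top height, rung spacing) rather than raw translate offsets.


A fence section. Two 72×72 mm posts, 1266 mm tall, stand on the floor with a clear span of 1930 mm between their inner faces. Two horizontal rails of 72×72 mm section span the gap between the posts with their undersides at z = 165 mm and z = 918 mm, flush with the posts' −y face. 7 pickets, each 76 mm wide, 18 mm thick and 1080 mm tall, are fixed to the +y face of the rails with their bottoms at z = 78 mm, spaced across the span with a 174 mm gap after the −x post and between neighbouring pickets, with 180 mm left before the +x post.


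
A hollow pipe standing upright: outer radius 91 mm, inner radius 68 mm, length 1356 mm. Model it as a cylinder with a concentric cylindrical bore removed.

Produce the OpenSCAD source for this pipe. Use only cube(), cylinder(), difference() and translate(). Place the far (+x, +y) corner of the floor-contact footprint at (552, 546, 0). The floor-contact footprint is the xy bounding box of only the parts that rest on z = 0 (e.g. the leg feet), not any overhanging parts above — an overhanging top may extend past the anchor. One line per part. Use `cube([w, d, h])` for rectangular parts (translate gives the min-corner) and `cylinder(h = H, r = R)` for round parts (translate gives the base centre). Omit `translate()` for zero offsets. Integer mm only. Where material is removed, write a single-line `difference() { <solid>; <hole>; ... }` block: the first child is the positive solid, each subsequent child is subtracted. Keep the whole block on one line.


difference() { translate([461, 455, 0]) cylinder(h = 1356, r = 91); translate([461, 455, 0]) cylinder(h = 1356, r = 68); }


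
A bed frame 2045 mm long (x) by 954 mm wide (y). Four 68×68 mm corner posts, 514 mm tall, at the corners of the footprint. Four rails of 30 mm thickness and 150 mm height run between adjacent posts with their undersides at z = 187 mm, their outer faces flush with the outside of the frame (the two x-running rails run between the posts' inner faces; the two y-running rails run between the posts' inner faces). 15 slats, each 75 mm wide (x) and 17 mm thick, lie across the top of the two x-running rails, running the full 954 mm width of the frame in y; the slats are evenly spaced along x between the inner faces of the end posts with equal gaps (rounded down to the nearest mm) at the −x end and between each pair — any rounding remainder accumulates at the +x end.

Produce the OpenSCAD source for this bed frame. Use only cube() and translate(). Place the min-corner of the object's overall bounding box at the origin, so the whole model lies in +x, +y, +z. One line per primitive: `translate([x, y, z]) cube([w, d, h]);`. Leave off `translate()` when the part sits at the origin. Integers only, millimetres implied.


cube([68, 68, 514]);
translate([0, 886, 0]) cube([68, 68, 514]);
translate([1977, 0, 0]) cube([68, 68, 514]);
translate([1977, 886, 0]) cube([68, 68, 514]);
translate([68, 0, 187]) cube([1909, 30, 150]);
translate([68, 924, 187]) cube([1909, 30, 150]);
translate([0, 68, 187]) cube([30, 818, 150]);
translate([2015, 68, 187]) cube([30, 818, 150]);
translate([117, 0, 337]) cube([75, 954, 17]);
translate([241, 0, 337]) cube([75, 954, 17]);
translate([365, 0, 337]) cube([75, 954, 17]);
translate([489, 0, 337]) cube([75, 954, 17]);
translate([613, 0, 337]) cube([75, 954, 17]);
translate([737, 0, 337]) cube([75, 954, 17]);
translate([861, 0, 337]) cube([75, 954, 17]);
translate([985, 0, 337]) cube([75, 954, 17]);
translate([1109, 0, 337]) cube([75, 954, 17]);
translate([1233, 0, 337]) cube([75, 954, 17]);
translate([1357, 0, 337]) cube([75, 954, 17]);
translate([1481, 0, 337]) cube([75, 954, 17]);
translate([1605, 0, 337]) cube([75, 954, 17]);
translate([1729, 0, 337]) cube([75, 954, 17]);
translate([1853, 0, 337]) cube([75, 954, 17]);


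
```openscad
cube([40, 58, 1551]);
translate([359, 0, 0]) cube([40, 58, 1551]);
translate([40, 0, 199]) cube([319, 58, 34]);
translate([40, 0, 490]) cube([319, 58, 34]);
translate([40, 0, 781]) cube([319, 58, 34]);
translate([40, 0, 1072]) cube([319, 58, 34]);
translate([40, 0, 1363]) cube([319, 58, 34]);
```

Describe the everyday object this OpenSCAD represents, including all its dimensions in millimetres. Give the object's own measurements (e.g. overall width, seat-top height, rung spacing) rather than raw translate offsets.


A straight ladder. Two 40×58 mm vertical rails, 1551 mm tall, stand 399 mm apart (outside-to-outside) with their front faces coplanar on the −y side. 5 rungs, each 58 mm deep and 34 mm tall, span between the inner faces of the rails, front faces flush with the rails. The lowest rung's underside is at z = 199 mm and rungs are spaced 291 mm apart (underside to underside).


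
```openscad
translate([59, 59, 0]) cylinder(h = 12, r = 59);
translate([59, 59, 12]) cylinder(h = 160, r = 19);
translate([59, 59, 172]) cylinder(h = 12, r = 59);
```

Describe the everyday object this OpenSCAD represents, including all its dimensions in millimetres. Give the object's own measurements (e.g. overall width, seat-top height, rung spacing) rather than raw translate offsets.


A spool: two coaxial disc flanges of radius 59 mm and thickness 12 mm, joined by a core cylinder of radius 19 mm and height 160 mm. The lower flange rests on z = 0 and the three cylinders share a vertical axis.


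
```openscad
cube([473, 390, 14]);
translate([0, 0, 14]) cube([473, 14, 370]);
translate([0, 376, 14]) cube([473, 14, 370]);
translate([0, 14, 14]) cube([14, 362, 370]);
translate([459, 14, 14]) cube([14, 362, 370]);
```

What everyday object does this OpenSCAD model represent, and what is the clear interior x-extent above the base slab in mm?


An open box. The internal width is 445 mm.

A 473×390 base slab with four walls standing on it — an open box. The base is 473 mm wide and the walls are 14 mm thick, so the internal width is 473 − 2 × 14 = 445 mm.


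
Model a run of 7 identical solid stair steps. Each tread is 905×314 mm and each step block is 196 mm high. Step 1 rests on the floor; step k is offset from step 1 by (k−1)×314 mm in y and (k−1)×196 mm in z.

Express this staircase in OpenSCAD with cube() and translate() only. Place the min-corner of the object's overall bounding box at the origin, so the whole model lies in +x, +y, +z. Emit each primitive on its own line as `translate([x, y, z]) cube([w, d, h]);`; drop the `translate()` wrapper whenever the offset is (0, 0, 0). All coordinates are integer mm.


cube([905, 314, 196]);
translate([0, 314, 196]) cube([905, 314, 196]);
translate([0, 628, 392]) cube([905, 314, 196]);
translate([0, 942, 588]) cube([905, 314, 196]);
translate([0, 1256, 784]) cube([905, 314, 196]);
translate([0, 1570, 980]) cube([905, 314, 196]);
translate([0, 1884, 1176]) cube([905, 314, 196]);


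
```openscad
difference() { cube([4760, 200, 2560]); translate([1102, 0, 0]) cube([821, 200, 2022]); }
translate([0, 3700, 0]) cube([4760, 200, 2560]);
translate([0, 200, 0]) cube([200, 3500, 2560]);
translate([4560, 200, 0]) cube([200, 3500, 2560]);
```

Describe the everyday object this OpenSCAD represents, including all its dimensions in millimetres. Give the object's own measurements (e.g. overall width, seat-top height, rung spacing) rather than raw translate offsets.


A single room: four walls, each 2560 mm tall and 200 mm thick, enclosing an outside footprint 4760×3900 mm (x × y), no floor or roof. The front and back walls (−y and +y sides) run the full x-width; the side walls fit between their inner faces. A door opening 821 mm wide and 2022 mm tall is cut through the front wall from the floor up, its −x edge 1102 mm from the wall's −x end.


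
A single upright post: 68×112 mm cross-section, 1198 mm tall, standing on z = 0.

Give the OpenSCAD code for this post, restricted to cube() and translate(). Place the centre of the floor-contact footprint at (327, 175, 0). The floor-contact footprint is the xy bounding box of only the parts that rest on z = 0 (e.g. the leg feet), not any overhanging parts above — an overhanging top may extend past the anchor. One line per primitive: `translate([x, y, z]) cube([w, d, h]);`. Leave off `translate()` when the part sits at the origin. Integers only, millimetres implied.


translate([293, 119, 0]) cube([68, 112, 1198]);


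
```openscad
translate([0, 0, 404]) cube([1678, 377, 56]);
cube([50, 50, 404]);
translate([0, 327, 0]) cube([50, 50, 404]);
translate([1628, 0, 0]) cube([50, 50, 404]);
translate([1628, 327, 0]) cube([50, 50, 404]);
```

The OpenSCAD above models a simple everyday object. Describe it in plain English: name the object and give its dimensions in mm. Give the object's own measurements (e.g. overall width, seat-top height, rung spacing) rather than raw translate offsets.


A bench: a 1678×377 mm seat slab, 56 mm thick, top at z = 460 mm, on four 50×50 mm square legs flush with the seat corners and standing on z = 0.


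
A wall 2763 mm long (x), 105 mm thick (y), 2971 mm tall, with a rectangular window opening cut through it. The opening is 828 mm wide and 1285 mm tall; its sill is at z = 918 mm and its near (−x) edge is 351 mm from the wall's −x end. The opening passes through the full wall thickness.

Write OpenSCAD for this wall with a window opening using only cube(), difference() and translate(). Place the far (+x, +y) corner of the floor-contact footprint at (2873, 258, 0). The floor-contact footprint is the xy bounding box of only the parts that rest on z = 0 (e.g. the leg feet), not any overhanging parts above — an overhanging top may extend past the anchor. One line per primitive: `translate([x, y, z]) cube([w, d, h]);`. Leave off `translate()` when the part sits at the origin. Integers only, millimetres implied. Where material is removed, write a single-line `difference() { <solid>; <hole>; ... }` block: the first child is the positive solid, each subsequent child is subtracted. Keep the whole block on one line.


difference() { translate([110, 153, 0]) cube([2763, 105, 2971]); translate([461, 153, 918]) cube([828, 105, 1285]); }


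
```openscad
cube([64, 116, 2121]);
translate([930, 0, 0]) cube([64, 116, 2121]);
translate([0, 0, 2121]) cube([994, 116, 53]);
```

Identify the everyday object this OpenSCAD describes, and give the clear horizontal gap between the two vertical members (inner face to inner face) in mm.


A door frame. The clear opening width is 866 mm.

Two 2121 mm tall posts with a header on top — a door frame. The left jamb is 64 mm wide at x = 0; the right jamb starts at x = 930. The clear opening is 930 − 64 = 866 mm.


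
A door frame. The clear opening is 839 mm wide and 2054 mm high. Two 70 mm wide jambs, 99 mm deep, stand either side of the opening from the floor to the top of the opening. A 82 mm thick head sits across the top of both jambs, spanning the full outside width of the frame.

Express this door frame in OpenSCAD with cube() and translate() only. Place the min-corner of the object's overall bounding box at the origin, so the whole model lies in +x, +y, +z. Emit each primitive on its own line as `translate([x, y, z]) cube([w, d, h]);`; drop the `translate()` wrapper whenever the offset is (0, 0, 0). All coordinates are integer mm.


cube([70, 99, 2054]);
translate([909, 0, 0]) cube([70, 99, 2054]);
translate([0, 0, 2054]) cube([979, 99, 82]);


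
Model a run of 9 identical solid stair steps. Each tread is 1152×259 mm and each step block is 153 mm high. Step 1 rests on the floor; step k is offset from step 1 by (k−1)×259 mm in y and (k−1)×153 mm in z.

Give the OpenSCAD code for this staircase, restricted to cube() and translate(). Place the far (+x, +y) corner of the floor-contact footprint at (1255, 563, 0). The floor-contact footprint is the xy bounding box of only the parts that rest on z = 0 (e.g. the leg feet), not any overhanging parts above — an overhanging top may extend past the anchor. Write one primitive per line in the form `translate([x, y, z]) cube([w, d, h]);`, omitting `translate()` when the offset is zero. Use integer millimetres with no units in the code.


translate([103, 304, 0]) cube([1152, 259, 153]);
translate([103, 563, 153]) cube([1152, 259, 153]);
translate([103, 822, 306]) cube([1152, 259, 153]);
translate([103, 1081, 459]) cube([1152, 259, 153]);
translate([103, 1340, 612]) cube([1152, 259, 153]);
translate([103, 1599, 765]) cube([1152, 259, 153]);
translate([103, 1858, 918]) cube([1152, 259, 153]);
translate([103, 2117, 1071]) cube([1152, 259, 153]);
translate([103, 2376, 1224]) cube([1152, 259, 153]);


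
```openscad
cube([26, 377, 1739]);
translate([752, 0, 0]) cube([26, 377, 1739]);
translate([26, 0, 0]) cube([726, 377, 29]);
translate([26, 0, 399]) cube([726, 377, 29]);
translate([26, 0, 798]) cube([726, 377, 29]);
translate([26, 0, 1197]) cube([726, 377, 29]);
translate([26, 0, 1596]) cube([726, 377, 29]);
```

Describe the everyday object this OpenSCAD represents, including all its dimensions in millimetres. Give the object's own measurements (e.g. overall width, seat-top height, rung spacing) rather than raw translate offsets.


An open bookshelf. Two side panels, each 26 mm thick, 377 mm deep and 1739 mm tall, stand 778 mm apart (outside-to-outside). Between them sit 5 shelves, each 29 mm thick and 377 mm deep, spanning the full gap between the sides. The bottom shelf rests on the floor (its underside at z = 0) and the clear gap between one shelf's top and the next shelf's underside is 370 mm.


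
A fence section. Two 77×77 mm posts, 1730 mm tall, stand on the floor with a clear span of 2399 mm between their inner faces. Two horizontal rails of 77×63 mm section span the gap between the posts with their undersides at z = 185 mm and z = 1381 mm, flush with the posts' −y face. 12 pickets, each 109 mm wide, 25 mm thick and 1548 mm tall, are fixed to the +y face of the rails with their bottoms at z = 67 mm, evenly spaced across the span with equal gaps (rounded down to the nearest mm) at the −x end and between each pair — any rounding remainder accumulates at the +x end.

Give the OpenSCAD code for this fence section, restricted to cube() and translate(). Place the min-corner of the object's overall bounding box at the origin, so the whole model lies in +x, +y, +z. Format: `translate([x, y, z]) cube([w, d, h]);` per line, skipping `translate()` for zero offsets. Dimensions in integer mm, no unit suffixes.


cube([77, 77, 1730]);
translate([2476, 0, 0]) cube([77, 77, 1730]);
translate([77, 0, 185]) cube([2399, 77, 63]);
translate([77, 0, 1381]) cube([2399, 77, 63]);
translate([160, 77, 67]) cube([109, 25, 1548]);
translate([352, 77, 67]) cube([109, 25, 1548]);
translate([544, 77, 67]) cube([109, 25, 1548]);
translate([736, 77, 67]) cube([109, 25, 1548]);
translate([928, 77, 67]) cube([109, 25, 1548]);
translate([1120, 77, 67]) cube([109, 25, 1548]);
translate([1312, 77, 67]) cube([109, 25, 1548]);
translate([1504, 77, 67]) cube([109, 25, 1548]);
translate([1696, 77, 67]) cube([109, 25, 1548]);
translate([1888, 77, 67]) cube([109, 25, 1548]);
translate([2080, 77, 67]) cube([109, 25, 1548]);
translate([2272, 77, 67]) cube([109, 25, 1548]);
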